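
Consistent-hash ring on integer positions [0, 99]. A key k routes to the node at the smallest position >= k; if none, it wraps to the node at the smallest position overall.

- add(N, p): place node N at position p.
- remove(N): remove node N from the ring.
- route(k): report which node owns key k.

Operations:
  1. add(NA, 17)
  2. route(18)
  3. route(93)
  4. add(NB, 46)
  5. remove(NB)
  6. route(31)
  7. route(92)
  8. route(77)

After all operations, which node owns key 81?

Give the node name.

Answer: NA

Derivation:
Op 1: add NA@17 -> ring=[17:NA]
Op 2: route key 18: none >= 18, wrap to smallest pos 17 -> NA
Op 3: route key 93: none >= 93, wrap to smallest pos 17 -> NA
Op 4: add NB@46 -> ring=[17:NA,46:NB]
Op 5: remove NB -> ring=[17:NA]
Op 6: route key 31: none >= 31, wrap to smallest pos 17 -> NA
Op 7: route key 92: none >= 92, wrap to smallest pos 17 -> NA
Op 8: route key 77: none >= 77, wrap to smallest pos 17 -> NA
Final route key 81: none >= 81, wrap to smallest pos 17 -> NA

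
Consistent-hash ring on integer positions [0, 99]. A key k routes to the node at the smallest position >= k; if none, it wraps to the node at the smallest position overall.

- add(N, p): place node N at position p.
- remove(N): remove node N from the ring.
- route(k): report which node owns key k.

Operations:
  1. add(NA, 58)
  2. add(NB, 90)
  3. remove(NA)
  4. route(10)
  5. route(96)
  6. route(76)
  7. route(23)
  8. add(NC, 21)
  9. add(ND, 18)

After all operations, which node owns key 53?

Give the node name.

Answer: NB

Derivation:
Op 1: add NA@58 -> ring=[58:NA]
Op 2: add NB@90 -> ring=[58:NA,90:NB]
Op 3: remove NA -> ring=[90:NB]
Op 4: route key 10: smallest pos >= 10 is 90 -> NB
Op 5: route key 96: none >= 96, wrap to smallest pos 90 -> NB
Op 6: route key 76: smallest pos >= 76 is 90 -> NB
Op 7: route key 23: smallest pos >= 23 is 90 -> NB
Op 8: add NC@21 -> ring=[21:NC,90:NB]
Op 9: add ND@18 -> ring=[18:ND,21:NC,90:NB]
Final route key 53: smallest pos >= 53 is 90 -> NB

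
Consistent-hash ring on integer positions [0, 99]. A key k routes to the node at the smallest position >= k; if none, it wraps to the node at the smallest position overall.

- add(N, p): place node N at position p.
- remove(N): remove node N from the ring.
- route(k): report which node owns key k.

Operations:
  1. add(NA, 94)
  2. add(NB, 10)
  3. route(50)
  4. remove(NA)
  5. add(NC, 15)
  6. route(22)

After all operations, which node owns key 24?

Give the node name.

Op 1: add NA@94 -> ring=[94:NA]
Op 2: add NB@10 -> ring=[10:NB,94:NA]
Op 3: route key 50: smallest pos >= 50 is 94 -> NA
Op 4: remove NA -> ring=[10:NB]
Op 5: add NC@15 -> ring=[10:NB,15:NC]
Op 6: route key 22: none >= 22, wrap to smallest pos 10 -> NB
Final route key 24: none >= 24, wrap to smallest pos 10 -> NB

Answer: NB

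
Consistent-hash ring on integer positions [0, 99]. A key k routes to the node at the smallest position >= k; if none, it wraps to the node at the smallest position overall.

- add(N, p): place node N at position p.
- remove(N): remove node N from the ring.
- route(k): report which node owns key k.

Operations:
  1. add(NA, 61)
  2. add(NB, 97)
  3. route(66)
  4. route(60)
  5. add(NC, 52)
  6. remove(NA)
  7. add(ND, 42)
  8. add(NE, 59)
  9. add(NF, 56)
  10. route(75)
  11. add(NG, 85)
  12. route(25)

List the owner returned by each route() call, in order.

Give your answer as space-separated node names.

Answer: NB NA NB ND

Derivation:
Op 1: add NA@61 -> ring=[61:NA]
Op 2: add NB@97 -> ring=[61:NA,97:NB]
Op 3: route key 66: smallest pos >= 66 is 97 -> NB
Op 4: route key 60: smallest pos >= 60 is 61 -> NA
Op 5: add NC@52 -> ring=[52:NC,61:NA,97:NB]
Op 6: remove NA -> ring=[52:NC,97:NB]
Op 7: add ND@42 -> ring=[42:ND,52:NC,97:NB]
Op 8: add NE@59 -> ring=[42:ND,52:NC,59:NE,97:NB]
Op 9: add NF@56 -> ring=[42:ND,52:NC,56:NF,59:NE,97:NB]
Op 10: route key 75: smallest pos >= 75 is 97 -> NB
Op 11: add NG@85 -> ring=[42:ND,52:NC,56:NF,59:NE,85:NG,97:NB]
Op 12: route key 25: smallest pos >= 25 is 42 -> ND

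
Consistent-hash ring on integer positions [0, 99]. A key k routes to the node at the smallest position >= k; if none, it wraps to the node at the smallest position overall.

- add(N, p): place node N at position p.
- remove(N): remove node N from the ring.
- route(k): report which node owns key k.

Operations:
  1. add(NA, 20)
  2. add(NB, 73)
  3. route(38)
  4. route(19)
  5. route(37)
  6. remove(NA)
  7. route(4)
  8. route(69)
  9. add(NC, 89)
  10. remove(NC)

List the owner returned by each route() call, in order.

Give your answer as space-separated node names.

Answer: NB NA NB NB NB

Derivation:
Op 1: add NA@20 -> ring=[20:NA]
Op 2: add NB@73 -> ring=[20:NA,73:NB]
Op 3: route key 38: smallest pos >= 38 is 73 -> NB
Op 4: route key 19: smallest pos >= 19 is 20 -> NA
Op 5: route key 37: smallest pos >= 37 is 73 -> NB
Op 6: remove NA -> ring=[73:NB]
Op 7: route key 4: smallest pos >= 4 is 73 -> NB
Op 8: route key 69: smallest pos >= 69 is 73 -> NB
Op 9: add NC@89 -> ring=[73:NB,89:NC]
Op 10: remove NC -> ring=[73:NB]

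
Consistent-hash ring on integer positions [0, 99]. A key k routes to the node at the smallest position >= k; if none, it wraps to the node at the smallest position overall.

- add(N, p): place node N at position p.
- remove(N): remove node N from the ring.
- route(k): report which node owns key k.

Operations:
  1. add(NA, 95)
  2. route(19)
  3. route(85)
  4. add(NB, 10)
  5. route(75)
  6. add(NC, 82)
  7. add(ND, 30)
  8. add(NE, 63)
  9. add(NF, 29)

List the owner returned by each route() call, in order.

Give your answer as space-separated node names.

Answer: NA NA NA

Derivation:
Op 1: add NA@95 -> ring=[95:NA]
Op 2: route key 19: smallest pos >= 19 is 95 -> NA
Op 3: route key 85: smallest pos >= 85 is 95 -> NA
Op 4: add NB@10 -> ring=[10:NB,95:NA]
Op 5: route key 75: smallest pos >= 75 is 95 -> NA
Op 6: add NC@82 -> ring=[10:NB,82:NC,95:NA]
Op 7: add ND@30 -> ring=[10:NB,30:ND,82:NC,95:NA]
Op 8: add NE@63 -> ring=[10:NB,30:ND,63:NE,82:NC,95:NA]
Op 9: add NF@29 -> ring=[10:NB,29:NF,30:ND,63:NE,82:NC,95:NA]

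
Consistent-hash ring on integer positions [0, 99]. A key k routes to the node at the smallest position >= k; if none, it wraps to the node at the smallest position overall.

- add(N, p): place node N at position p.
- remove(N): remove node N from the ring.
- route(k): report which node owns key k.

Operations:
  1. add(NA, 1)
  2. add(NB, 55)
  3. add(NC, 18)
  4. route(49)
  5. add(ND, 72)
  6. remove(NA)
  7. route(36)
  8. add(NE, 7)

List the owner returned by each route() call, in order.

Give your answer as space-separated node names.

Op 1: add NA@1 -> ring=[1:NA]
Op 2: add NB@55 -> ring=[1:NA,55:NB]
Op 3: add NC@18 -> ring=[1:NA,18:NC,55:NB]
Op 4: route key 49: smallest pos >= 49 is 55 -> NB
Op 5: add ND@72 -> ring=[1:NA,18:NC,55:NB,72:ND]
Op 6: remove NA -> ring=[18:NC,55:NB,72:ND]
Op 7: route key 36: smallest pos >= 36 is 55 -> NB
Op 8: add NE@7 -> ring=[7:NE,18:NC,55:NB,72:ND]

Answer: NB NB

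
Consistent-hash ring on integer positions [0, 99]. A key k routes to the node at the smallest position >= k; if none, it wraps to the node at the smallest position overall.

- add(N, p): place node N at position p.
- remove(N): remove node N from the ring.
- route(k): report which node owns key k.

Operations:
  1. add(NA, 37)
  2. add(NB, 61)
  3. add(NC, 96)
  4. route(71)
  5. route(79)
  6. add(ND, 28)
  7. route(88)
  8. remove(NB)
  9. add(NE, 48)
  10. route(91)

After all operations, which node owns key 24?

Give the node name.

Answer: ND

Derivation:
Op 1: add NA@37 -> ring=[37:NA]
Op 2: add NB@61 -> ring=[37:NA,61:NB]
Op 3: add NC@96 -> ring=[37:NA,61:NB,96:NC]
Op 4: route key 71: smallest pos >= 71 is 96 -> NC
Op 5: route key 79: smallest pos >= 79 is 96 -> NC
Op 6: add ND@28 -> ring=[28:ND,37:NA,61:NB,96:NC]
Op 7: route key 88: smallest pos >= 88 is 96 -> NC
Op 8: remove NB -> ring=[28:ND,37:NA,96:NC]
Op 9: add NE@48 -> ring=[28:ND,37:NA,48:NE,96:NC]
Op 10: route key 91: smallest pos >= 91 is 96 -> NC
Final route key 24: smallest pos >= 24 is 28 -> ND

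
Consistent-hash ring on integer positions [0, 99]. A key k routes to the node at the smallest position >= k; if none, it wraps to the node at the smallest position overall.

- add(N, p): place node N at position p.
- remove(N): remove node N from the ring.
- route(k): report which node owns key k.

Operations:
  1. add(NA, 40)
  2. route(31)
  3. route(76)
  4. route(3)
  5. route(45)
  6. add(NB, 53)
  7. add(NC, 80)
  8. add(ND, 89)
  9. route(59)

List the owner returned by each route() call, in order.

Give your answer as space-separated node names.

Op 1: add NA@40 -> ring=[40:NA]
Op 2: route key 31: smallest pos >= 31 is 40 -> NA
Op 3: route key 76: none >= 76, wrap to smallest pos 40 -> NA
Op 4: route key 3: smallest pos >= 3 is 40 -> NA
Op 5: route key 45: none >= 45, wrap to smallest pos 40 -> NA
Op 6: add NB@53 -> ring=[40:NA,53:NB]
Op 7: add NC@80 -> ring=[40:NA,53:NB,80:NC]
Op 8: add ND@89 -> ring=[40:NA,53:NB,80:NC,89:ND]
Op 9: route key 59: smallest pos >= 59 is 80 -> NC

Answer: NA NA NA NA NC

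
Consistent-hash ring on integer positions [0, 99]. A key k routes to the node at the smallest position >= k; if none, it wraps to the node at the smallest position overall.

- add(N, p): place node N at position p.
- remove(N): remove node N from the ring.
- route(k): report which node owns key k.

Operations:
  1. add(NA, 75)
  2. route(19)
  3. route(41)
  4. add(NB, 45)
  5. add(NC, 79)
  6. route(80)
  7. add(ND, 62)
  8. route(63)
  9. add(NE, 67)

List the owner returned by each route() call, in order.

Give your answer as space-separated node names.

Op 1: add NA@75 -> ring=[75:NA]
Op 2: route key 19: smallest pos >= 19 is 75 -> NA
Op 3: route key 41: smallest pos >= 41 is 75 -> NA
Op 4: add NB@45 -> ring=[45:NB,75:NA]
Op 5: add NC@79 -> ring=[45:NB,75:NA,79:NC]
Op 6: route key 80: none >= 80, wrap to smallest pos 45 -> NB
Op 7: add ND@62 -> ring=[45:NB,62:ND,75:NA,79:NC]
Op 8: route key 63: smallest pos >= 63 is 75 -> NA
Op 9: add NE@67 -> ring=[45:NB,62:ND,67:NE,75:NA,79:NC]

Answer: NA NA NB NA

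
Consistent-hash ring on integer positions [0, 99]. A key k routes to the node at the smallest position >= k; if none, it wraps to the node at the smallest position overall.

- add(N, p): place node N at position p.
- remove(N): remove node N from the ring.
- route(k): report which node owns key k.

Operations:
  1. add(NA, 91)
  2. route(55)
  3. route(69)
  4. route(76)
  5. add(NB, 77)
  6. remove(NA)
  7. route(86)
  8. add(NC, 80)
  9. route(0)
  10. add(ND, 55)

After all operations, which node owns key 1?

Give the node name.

Op 1: add NA@91 -> ring=[91:NA]
Op 2: route key 55: smallest pos >= 55 is 91 -> NA
Op 3: route key 69: smallest pos >= 69 is 91 -> NA
Op 4: route key 76: smallest pos >= 76 is 91 -> NA
Op 5: add NB@77 -> ring=[77:NB,91:NA]
Op 6: remove NA -> ring=[77:NB]
Op 7: route key 86: none >= 86, wrap to smallest pos 77 -> NB
Op 8: add NC@80 -> ring=[77:NB,80:NC]
Op 9: route key 0: smallest pos >= 0 is 77 -> NB
Op 10: add ND@55 -> ring=[55:ND,77:NB,80:NC]
Final route key 1: smallest pos >= 1 is 55 -> ND

Answer: ND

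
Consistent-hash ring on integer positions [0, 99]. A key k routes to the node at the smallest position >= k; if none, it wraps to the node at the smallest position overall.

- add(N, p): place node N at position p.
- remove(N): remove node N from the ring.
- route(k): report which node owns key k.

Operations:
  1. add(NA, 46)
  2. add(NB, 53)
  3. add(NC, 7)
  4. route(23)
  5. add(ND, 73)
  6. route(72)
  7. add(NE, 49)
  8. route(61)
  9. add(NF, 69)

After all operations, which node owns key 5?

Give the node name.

Op 1: add NA@46 -> ring=[46:NA]
Op 2: add NB@53 -> ring=[46:NA,53:NB]
Op 3: add NC@7 -> ring=[7:NC,46:NA,53:NB]
Op 4: route key 23: smallest pos >= 23 is 46 -> NA
Op 5: add ND@73 -> ring=[7:NC,46:NA,53:NB,73:ND]
Op 6: route key 72: smallest pos >= 72 is 73 -> ND
Op 7: add NE@49 -> ring=[7:NC,46:NA,49:NE,53:NB,73:ND]
Op 8: route key 61: smallest pos >= 61 is 73 -> ND
Op 9: add NF@69 -> ring=[7:NC,46:NA,49:NE,53:NB,69:NF,73:ND]
Final route key 5: smallest pos >= 5 is 7 -> NC

Answer: NC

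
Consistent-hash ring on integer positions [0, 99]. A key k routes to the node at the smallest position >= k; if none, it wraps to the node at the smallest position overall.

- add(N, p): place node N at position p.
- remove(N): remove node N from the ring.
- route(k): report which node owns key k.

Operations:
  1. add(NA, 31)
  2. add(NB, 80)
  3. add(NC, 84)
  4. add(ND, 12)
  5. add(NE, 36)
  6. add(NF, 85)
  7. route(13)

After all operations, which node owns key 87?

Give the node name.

Op 1: add NA@31 -> ring=[31:NA]
Op 2: add NB@80 -> ring=[31:NA,80:NB]
Op 3: add NC@84 -> ring=[31:NA,80:NB,84:NC]
Op 4: add ND@12 -> ring=[12:ND,31:NA,80:NB,84:NC]
Op 5: add NE@36 -> ring=[12:ND,31:NA,36:NE,80:NB,84:NC]
Op 6: add NF@85 -> ring=[12:ND,31:NA,36:NE,80:NB,84:NC,85:NF]
Op 7: route key 13: smallest pos >= 13 is 31 -> NA
Final route key 87: none >= 87, wrap to smallest pos 12 -> ND

Answer: ND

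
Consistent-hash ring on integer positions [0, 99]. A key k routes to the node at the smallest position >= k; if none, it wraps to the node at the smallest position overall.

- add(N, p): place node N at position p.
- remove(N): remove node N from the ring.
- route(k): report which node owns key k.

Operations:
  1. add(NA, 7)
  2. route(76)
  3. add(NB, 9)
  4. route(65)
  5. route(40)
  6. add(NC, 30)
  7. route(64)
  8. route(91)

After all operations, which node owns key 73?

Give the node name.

Answer: NA

Derivation:
Op 1: add NA@7 -> ring=[7:NA]
Op 2: route key 76: none >= 76, wrap to smallest pos 7 -> NA
Op 3: add NB@9 -> ring=[7:NA,9:NB]
Op 4: route key 65: none >= 65, wrap to smallest pos 7 -> NA
Op 5: route key 40: none >= 40, wrap to smallest pos 7 -> NA
Op 6: add NC@30 -> ring=[7:NA,9:NB,30:NC]
Op 7: route key 64: none >= 64, wrap to smallest pos 7 -> NA
Op 8: route key 91: none >= 91, wrap to smallest pos 7 -> NA
Final route key 73: none >= 73, wrap to smallest pos 7 -> NA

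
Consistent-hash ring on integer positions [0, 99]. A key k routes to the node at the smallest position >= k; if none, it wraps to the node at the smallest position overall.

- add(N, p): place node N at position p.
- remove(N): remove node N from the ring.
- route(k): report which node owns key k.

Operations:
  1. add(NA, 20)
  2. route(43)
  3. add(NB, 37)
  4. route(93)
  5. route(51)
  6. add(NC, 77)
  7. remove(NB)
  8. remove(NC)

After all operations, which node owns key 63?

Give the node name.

Op 1: add NA@20 -> ring=[20:NA]
Op 2: route key 43: none >= 43, wrap to smallest pos 20 -> NA
Op 3: add NB@37 -> ring=[20:NA,37:NB]
Op 4: route key 93: none >= 93, wrap to smallest pos 20 -> NA
Op 5: route key 51: none >= 51, wrap to smallest pos 20 -> NA
Op 6: add NC@77 -> ring=[20:NA,37:NB,77:NC]
Op 7: remove NB -> ring=[20:NA,77:NC]
Op 8: remove NC -> ring=[20:NA]
Final route key 63: none >= 63, wrap to smallest pos 20 -> NA

Answer: NA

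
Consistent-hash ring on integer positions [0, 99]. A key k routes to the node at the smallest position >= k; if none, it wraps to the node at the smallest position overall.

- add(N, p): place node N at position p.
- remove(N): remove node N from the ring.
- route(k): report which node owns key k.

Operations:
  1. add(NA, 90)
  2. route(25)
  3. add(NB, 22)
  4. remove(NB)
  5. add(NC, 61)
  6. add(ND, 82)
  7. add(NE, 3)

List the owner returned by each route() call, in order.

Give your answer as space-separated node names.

Op 1: add NA@90 -> ring=[90:NA]
Op 2: route key 25: smallest pos >= 25 is 90 -> NA
Op 3: add NB@22 -> ring=[22:NB,90:NA]
Op 4: remove NB -> ring=[90:NA]
Op 5: add NC@61 -> ring=[61:NC,90:NA]
Op 6: add ND@82 -> ring=[61:NC,82:ND,90:NA]
Op 7: add NE@3 -> ring=[3:NE,61:NC,82:ND,90:NA]

Answer: NA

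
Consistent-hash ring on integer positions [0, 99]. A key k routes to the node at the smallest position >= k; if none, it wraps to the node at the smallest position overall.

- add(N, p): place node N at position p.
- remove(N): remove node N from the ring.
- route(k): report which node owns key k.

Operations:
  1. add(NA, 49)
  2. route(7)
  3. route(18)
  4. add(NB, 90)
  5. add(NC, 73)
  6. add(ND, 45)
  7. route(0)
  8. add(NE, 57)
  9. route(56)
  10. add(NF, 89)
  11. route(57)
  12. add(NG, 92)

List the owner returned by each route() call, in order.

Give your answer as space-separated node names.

Op 1: add NA@49 -> ring=[49:NA]
Op 2: route key 7: smallest pos >= 7 is 49 -> NA
Op 3: route key 18: smallest pos >= 18 is 49 -> NA
Op 4: add NB@90 -> ring=[49:NA,90:NB]
Op 5: add NC@73 -> ring=[49:NA,73:NC,90:NB]
Op 6: add ND@45 -> ring=[45:ND,49:NA,73:NC,90:NB]
Op 7: route key 0: smallest pos >= 0 is 45 -> ND
Op 8: add NE@57 -> ring=[45:ND,49:NA,57:NE,73:NC,90:NB]
Op 9: route key 56: smallest pos >= 56 is 57 -> NE
Op 10: add NF@89 -> ring=[45:ND,49:NA,57:NE,73:NC,89:NF,90:NB]
Op 11: route key 57: smallest pos >= 57 is 57 -> NE
Op 12: add NG@92 -> ring=[45:ND,49:NA,57:NE,73:NC,89:NF,90:NB,92:NG]

Answer: NA NA ND NE NE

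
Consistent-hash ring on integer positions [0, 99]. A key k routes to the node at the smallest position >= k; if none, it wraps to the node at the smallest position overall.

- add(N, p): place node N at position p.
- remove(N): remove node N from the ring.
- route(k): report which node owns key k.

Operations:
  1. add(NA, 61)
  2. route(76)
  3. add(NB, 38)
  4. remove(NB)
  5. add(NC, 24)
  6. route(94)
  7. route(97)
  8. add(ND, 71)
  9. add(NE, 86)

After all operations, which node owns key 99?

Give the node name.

Answer: NC

Derivation:
Op 1: add NA@61 -> ring=[61:NA]
Op 2: route key 76: none >= 76, wrap to smallest pos 61 -> NA
Op 3: add NB@38 -> ring=[38:NB,61:NA]
Op 4: remove NB -> ring=[61:NA]
Op 5: add NC@24 -> ring=[24:NC,61:NA]
Op 6: route key 94: none >= 94, wrap to smallest pos 24 -> NC
Op 7: route key 97: none >= 97, wrap to smallest pos 24 -> NC
Op 8: add ND@71 -> ring=[24:NC,61:NA,71:ND]
Op 9: add NE@86 -> ring=[24:NC,61:NA,71:ND,86:NE]
Final route key 99: none >= 99, wrap to smallest pos 24 -> NC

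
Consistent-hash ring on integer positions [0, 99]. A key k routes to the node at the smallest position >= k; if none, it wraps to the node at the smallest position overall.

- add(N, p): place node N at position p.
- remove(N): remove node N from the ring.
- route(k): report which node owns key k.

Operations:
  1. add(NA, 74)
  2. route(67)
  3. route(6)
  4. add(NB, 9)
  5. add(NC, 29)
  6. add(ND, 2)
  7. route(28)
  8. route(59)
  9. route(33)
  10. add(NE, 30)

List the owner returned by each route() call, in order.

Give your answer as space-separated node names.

Answer: NA NA NC NA NA

Derivation:
Op 1: add NA@74 -> ring=[74:NA]
Op 2: route key 67: smallest pos >= 67 is 74 -> NA
Op 3: route key 6: smallest pos >= 6 is 74 -> NA
Op 4: add NB@9 -> ring=[9:NB,74:NA]
Op 5: add NC@29 -> ring=[9:NB,29:NC,74:NA]
Op 6: add ND@2 -> ring=[2:ND,9:NB,29:NC,74:NA]
Op 7: route key 28: smallest pos >= 28 is 29 -> NC
Op 8: route key 59: smallest pos >= 59 is 74 -> NA
Op 9: route key 33: smallest pos >= 33 is 74 -> NA
Op 10: add NE@30 -> ring=[2:ND,9:NB,29:NC,30:NE,74:NA]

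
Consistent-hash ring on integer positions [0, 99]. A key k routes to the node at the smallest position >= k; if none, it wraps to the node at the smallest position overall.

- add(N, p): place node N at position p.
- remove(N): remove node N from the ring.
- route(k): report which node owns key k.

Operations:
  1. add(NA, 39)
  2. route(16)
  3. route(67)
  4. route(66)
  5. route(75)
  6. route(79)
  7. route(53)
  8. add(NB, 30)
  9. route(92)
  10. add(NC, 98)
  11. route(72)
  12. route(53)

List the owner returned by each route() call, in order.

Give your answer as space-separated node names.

Answer: NA NA NA NA NA NA NB NC NC

Derivation:
Op 1: add NA@39 -> ring=[39:NA]
Op 2: route key 16: smallest pos >= 16 is 39 -> NA
Op 3: route key 67: none >= 67, wrap to smallest pos 39 -> NA
Op 4: route key 66: none >= 66, wrap to smallest pos 39 -> NA
Op 5: route key 75: none >= 75, wrap to smallest pos 39 -> NA
Op 6: route key 79: none >= 79, wrap to smallest pos 39 -> NA
Op 7: route key 53: none >= 53, wrap to smallest pos 39 -> NA
Op 8: add NB@30 -> ring=[30:NB,39:NA]
Op 9: route key 92: none >= 92, wrap to smallest pos 30 -> NB
Op 10: add NC@98 -> ring=[30:NB,39:NA,98:NC]
Op 11: route key 72: smallest pos >= 72 is 98 -> NC
Op 12: route key 53: smallest pos >= 53 is 98 -> NC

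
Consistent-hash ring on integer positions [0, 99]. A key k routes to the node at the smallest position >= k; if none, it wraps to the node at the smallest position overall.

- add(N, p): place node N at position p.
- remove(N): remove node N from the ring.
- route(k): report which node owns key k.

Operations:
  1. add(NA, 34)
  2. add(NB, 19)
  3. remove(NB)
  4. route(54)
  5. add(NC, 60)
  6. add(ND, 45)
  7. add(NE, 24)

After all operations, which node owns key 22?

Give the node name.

Answer: NE

Derivation:
Op 1: add NA@34 -> ring=[34:NA]
Op 2: add NB@19 -> ring=[19:NB,34:NA]
Op 3: remove NB -> ring=[34:NA]
Op 4: route key 54: none >= 54, wrap to smallest pos 34 -> NA
Op 5: add NC@60 -> ring=[34:NA,60:NC]
Op 6: add ND@45 -> ring=[34:NA,45:ND,60:NC]
Op 7: add NE@24 -> ring=[24:NE,34:NA,45:ND,60:NC]
Final route key 22: smallest pos >= 22 is 24 -> NE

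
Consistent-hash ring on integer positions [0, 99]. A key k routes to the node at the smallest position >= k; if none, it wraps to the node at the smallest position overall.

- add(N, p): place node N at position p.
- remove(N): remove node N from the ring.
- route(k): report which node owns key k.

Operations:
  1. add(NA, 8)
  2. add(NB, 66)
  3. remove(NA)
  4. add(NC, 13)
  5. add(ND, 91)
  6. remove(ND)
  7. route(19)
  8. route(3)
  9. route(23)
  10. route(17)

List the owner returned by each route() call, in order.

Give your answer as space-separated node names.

Op 1: add NA@8 -> ring=[8:NA]
Op 2: add NB@66 -> ring=[8:NA,66:NB]
Op 3: remove NA -> ring=[66:NB]
Op 4: add NC@13 -> ring=[13:NC,66:NB]
Op 5: add ND@91 -> ring=[13:NC,66:NB,91:ND]
Op 6: remove ND -> ring=[13:NC,66:NB]
Op 7: route key 19: smallest pos >= 19 is 66 -> NB
Op 8: route key 3: smallest pos >= 3 is 13 -> NC
Op 9: route key 23: smallest pos >= 23 is 66 -> NB
Op 10: route key 17: smallest pos >= 17 is 66 -> NB

Answer: NB NC NB NB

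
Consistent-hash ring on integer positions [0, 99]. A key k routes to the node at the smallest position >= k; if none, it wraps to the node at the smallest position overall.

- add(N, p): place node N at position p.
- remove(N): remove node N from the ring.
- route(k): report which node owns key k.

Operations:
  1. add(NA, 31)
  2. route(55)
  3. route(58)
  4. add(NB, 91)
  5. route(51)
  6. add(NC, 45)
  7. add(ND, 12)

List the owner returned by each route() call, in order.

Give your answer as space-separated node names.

Answer: NA NA NB

Derivation:
Op 1: add NA@31 -> ring=[31:NA]
Op 2: route key 55: none >= 55, wrap to smallest pos 31 -> NA
Op 3: route key 58: none >= 58, wrap to smallest pos 31 -> NA
Op 4: add NB@91 -> ring=[31:NA,91:NB]
Op 5: route key 51: smallest pos >= 51 is 91 -> NB
Op 6: add NC@45 -> ring=[31:NA,45:NC,91:NB]
Op 7: add ND@12 -> ring=[12:ND,31:NA,45:NC,91:NB]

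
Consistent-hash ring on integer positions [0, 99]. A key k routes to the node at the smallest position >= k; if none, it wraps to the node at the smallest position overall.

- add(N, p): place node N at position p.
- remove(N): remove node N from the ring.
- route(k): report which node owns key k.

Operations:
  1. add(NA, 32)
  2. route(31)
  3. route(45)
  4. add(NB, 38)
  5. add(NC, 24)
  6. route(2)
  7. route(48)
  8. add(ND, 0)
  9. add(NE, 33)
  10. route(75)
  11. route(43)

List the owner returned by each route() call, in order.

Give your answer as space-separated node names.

Op 1: add NA@32 -> ring=[32:NA]
Op 2: route key 31: smallest pos >= 31 is 32 -> NA
Op 3: route key 45: none >= 45, wrap to smallest pos 32 -> NA
Op 4: add NB@38 -> ring=[32:NA,38:NB]
Op 5: add NC@24 -> ring=[24:NC,32:NA,38:NB]
Op 6: route key 2: smallest pos >= 2 is 24 -> NC
Op 7: route key 48: none >= 48, wrap to smallest pos 24 -> NC
Op 8: add ND@0 -> ring=[0:ND,24:NC,32:NA,38:NB]
Op 9: add NE@33 -> ring=[0:ND,24:NC,32:NA,33:NE,38:NB]
Op 10: route key 75: none >= 75, wrap to smallest pos 0 -> ND
Op 11: route key 43: none >= 43, wrap to smallest pos 0 -> ND

Answer: NA NA NC NC ND ND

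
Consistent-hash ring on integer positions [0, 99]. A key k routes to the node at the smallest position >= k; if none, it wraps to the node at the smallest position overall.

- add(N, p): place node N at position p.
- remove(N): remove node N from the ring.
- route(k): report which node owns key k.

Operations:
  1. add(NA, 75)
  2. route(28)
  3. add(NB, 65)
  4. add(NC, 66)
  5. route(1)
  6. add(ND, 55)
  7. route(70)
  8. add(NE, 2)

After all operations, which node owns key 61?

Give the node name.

Op 1: add NA@75 -> ring=[75:NA]
Op 2: route key 28: smallest pos >= 28 is 75 -> NA
Op 3: add NB@65 -> ring=[65:NB,75:NA]
Op 4: add NC@66 -> ring=[65:NB,66:NC,75:NA]
Op 5: route key 1: smallest pos >= 1 is 65 -> NB
Op 6: add ND@55 -> ring=[55:ND,65:NB,66:NC,75:NA]
Op 7: route key 70: smallest pos >= 70 is 75 -> NA
Op 8: add NE@2 -> ring=[2:NE,55:ND,65:NB,66:NC,75:NA]
Final route key 61: smallest pos >= 61 is 65 -> NB

Answer: NB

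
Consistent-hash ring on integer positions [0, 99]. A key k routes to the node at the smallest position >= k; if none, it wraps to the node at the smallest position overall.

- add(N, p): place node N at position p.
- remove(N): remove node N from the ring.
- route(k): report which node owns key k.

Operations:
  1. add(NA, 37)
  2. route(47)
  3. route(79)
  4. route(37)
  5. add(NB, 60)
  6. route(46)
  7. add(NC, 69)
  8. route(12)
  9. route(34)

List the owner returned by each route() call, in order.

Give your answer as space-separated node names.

Answer: NA NA NA NB NA NA

Derivation:
Op 1: add NA@37 -> ring=[37:NA]
Op 2: route key 47: none >= 47, wrap to smallest pos 37 -> NA
Op 3: route key 79: none >= 79, wrap to smallest pos 37 -> NA
Op 4: route key 37: smallest pos >= 37 is 37 -> NA
Op 5: add NB@60 -> ring=[37:NA,60:NB]
Op 6: route key 46: smallest pos >= 46 is 60 -> NB
Op 7: add NC@69 -> ring=[37:NA,60:NB,69:NC]
Op 8: route key 12: smallest pos >= 12 is 37 -> NA
Op 9: route key 34: smallest pos >= 34 is 37 -> NA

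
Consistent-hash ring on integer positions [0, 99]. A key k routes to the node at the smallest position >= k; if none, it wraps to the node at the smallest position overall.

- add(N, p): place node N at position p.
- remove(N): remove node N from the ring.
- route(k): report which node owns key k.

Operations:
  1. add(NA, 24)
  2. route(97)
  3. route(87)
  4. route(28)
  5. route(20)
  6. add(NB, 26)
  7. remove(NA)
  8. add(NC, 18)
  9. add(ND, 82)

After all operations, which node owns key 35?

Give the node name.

Op 1: add NA@24 -> ring=[24:NA]
Op 2: route key 97: none >= 97, wrap to smallest pos 24 -> NA
Op 3: route key 87: none >= 87, wrap to smallest pos 24 -> NA
Op 4: route key 28: none >= 28, wrap to smallest pos 24 -> NA
Op 5: route key 20: smallest pos >= 20 is 24 -> NA
Op 6: add NB@26 -> ring=[24:NA,26:NB]
Op 7: remove NA -> ring=[26:NB]
Op 8: add NC@18 -> ring=[18:NC,26:NB]
Op 9: add ND@82 -> ring=[18:NC,26:NB,82:ND]
Final route key 35: smallest pos >= 35 is 82 -> ND

Answer: ND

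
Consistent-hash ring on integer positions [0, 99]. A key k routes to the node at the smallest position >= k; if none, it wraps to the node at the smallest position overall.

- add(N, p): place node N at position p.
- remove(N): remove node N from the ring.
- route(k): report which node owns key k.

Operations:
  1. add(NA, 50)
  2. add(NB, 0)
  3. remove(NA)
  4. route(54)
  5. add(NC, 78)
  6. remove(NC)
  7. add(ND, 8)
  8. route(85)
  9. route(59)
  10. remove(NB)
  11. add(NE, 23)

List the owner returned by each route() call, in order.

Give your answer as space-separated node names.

Op 1: add NA@50 -> ring=[50:NA]
Op 2: add NB@0 -> ring=[0:NB,50:NA]
Op 3: remove NA -> ring=[0:NB]
Op 4: route key 54: none >= 54, wrap to smallest pos 0 -> NB
Op 5: add NC@78 -> ring=[0:NB,78:NC]
Op 6: remove NC -> ring=[0:NB]
Op 7: add ND@8 -> ring=[0:NB,8:ND]
Op 8: route key 85: none >= 85, wrap to smallest pos 0 -> NB
Op 9: route key 59: none >= 59, wrap to smallest pos 0 -> NB
Op 10: remove NB -> ring=[8:ND]
Op 11: add NE@23 -> ring=[8:ND,23:NE]

Answer: NB NB NB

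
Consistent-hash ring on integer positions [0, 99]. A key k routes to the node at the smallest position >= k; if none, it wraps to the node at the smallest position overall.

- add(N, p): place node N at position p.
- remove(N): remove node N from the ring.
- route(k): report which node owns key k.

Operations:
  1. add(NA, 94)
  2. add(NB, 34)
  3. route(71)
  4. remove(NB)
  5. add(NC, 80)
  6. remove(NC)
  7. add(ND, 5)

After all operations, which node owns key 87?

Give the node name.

Answer: NA

Derivation:
Op 1: add NA@94 -> ring=[94:NA]
Op 2: add NB@34 -> ring=[34:NB,94:NA]
Op 3: route key 71: smallest pos >= 71 is 94 -> NA
Op 4: remove NB -> ring=[94:NA]
Op 5: add NC@80 -> ring=[80:NC,94:NA]
Op 6: remove NC -> ring=[94:NA]
Op 7: add ND@5 -> ring=[5:ND,94:NA]
Final route key 87: smallest pos >= 87 is 94 -> NA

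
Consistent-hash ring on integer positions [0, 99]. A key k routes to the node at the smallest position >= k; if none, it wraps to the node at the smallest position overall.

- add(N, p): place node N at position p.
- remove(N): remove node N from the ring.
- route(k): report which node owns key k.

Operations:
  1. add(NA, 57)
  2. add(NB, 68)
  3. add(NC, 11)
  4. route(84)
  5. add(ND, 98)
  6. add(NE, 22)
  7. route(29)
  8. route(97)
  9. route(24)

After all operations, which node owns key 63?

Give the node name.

Op 1: add NA@57 -> ring=[57:NA]
Op 2: add NB@68 -> ring=[57:NA,68:NB]
Op 3: add NC@11 -> ring=[11:NC,57:NA,68:NB]
Op 4: route key 84: none >= 84, wrap to smallest pos 11 -> NC
Op 5: add ND@98 -> ring=[11:NC,57:NA,68:NB,98:ND]
Op 6: add NE@22 -> ring=[11:NC,22:NE,57:NA,68:NB,98:ND]
Op 7: route key 29: smallest pos >= 29 is 57 -> NA
Op 8: route key 97: smallest pos >= 97 is 98 -> ND
Op 9: route key 24: smallest pos >= 24 is 57 -> NA
Final route key 63: smallest pos >= 63 is 68 -> NB

Answer: NB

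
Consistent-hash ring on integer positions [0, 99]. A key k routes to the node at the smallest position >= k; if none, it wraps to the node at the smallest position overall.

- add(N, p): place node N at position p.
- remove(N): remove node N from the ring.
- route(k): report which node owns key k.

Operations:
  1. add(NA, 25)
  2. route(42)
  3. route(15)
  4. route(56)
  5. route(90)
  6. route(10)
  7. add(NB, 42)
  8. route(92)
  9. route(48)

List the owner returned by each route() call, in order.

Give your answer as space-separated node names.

Answer: NA NA NA NA NA NA NA

Derivation:
Op 1: add NA@25 -> ring=[25:NA]
Op 2: route key 42: none >= 42, wrap to smallest pos 25 -> NA
Op 3: route key 15: smallest pos >= 15 is 25 -> NA
Op 4: route key 56: none >= 56, wrap to smallest pos 25 -> NA
Op 5: route key 90: none >= 90, wrap to smallest pos 25 -> NA
Op 6: route key 10: smallest pos >= 10 is 25 -> NA
Op 7: add NB@42 -> ring=[25:NA,42:NB]
Op 8: route key 92: none >= 92, wrap to smallest pos 25 -> NA
Op 9: route key 48: none >= 48, wrap to smallest pos 25 -> NA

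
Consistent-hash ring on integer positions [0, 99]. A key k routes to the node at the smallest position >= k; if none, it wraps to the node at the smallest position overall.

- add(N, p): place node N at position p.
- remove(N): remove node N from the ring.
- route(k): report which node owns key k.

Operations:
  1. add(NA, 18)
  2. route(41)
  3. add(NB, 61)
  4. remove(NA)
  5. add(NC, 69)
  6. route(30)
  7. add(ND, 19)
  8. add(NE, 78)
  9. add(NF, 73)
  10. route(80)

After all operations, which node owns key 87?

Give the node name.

Answer: ND

Derivation:
Op 1: add NA@18 -> ring=[18:NA]
Op 2: route key 41: none >= 41, wrap to smallest pos 18 -> NA
Op 3: add NB@61 -> ring=[18:NA,61:NB]
Op 4: remove NA -> ring=[61:NB]
Op 5: add NC@69 -> ring=[61:NB,69:NC]
Op 6: route key 30: smallest pos >= 30 is 61 -> NB
Op 7: add ND@19 -> ring=[19:ND,61:NB,69:NC]
Op 8: add NE@78 -> ring=[19:ND,61:NB,69:NC,78:NE]
Op 9: add NF@73 -> ring=[19:ND,61:NB,69:NC,73:NF,78:NE]
Op 10: route key 80: none >= 80, wrap to smallest pos 19 -> ND
Final route key 87: none >= 87, wrap to smallest pos 19 -> ND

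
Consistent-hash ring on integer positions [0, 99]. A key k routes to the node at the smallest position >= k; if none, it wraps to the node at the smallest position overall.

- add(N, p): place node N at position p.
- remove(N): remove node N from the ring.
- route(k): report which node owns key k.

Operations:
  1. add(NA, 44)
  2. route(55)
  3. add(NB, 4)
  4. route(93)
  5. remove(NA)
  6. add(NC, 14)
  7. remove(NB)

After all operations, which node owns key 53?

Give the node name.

Op 1: add NA@44 -> ring=[44:NA]
Op 2: route key 55: none >= 55, wrap to smallest pos 44 -> NA
Op 3: add NB@4 -> ring=[4:NB,44:NA]
Op 4: route key 93: none >= 93, wrap to smallest pos 4 -> NB
Op 5: remove NA -> ring=[4:NB]
Op 6: add NC@14 -> ring=[4:NB,14:NC]
Op 7: remove NB -> ring=[14:NC]
Final route key 53: none >= 53, wrap to smallest pos 14 -> NC

Answer: NC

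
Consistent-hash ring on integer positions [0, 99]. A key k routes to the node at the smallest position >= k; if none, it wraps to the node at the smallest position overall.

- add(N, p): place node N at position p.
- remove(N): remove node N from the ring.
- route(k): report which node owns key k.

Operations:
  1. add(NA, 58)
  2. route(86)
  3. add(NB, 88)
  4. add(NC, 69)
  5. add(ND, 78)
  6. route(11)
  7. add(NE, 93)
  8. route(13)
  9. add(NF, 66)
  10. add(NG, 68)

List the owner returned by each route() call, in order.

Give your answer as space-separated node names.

Op 1: add NA@58 -> ring=[58:NA]
Op 2: route key 86: none >= 86, wrap to smallest pos 58 -> NA
Op 3: add NB@88 -> ring=[58:NA,88:NB]
Op 4: add NC@69 -> ring=[58:NA,69:NC,88:NB]
Op 5: add ND@78 -> ring=[58:NA,69:NC,78:ND,88:NB]
Op 6: route key 11: smallest pos >= 11 is 58 -> NA
Op 7: add NE@93 -> ring=[58:NA,69:NC,78:ND,88:NB,93:NE]
Op 8: route key 13: smallest pos >= 13 is 58 -> NA
Op 9: add NF@66 -> ring=[58:NA,66:NF,69:NC,78:ND,88:NB,93:NE]
Op 10: add NG@68 -> ring=[58:NA,66:NF,68:NG,69:NC,78:ND,88:NB,93:NE]

Answer: NA NA NA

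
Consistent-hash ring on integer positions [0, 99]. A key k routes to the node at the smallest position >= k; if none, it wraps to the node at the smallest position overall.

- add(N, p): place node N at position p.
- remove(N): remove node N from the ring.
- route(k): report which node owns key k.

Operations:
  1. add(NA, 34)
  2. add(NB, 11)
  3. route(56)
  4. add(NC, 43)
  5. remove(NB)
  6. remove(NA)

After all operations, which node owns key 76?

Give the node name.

Op 1: add NA@34 -> ring=[34:NA]
Op 2: add NB@11 -> ring=[11:NB,34:NA]
Op 3: route key 56: none >= 56, wrap to smallest pos 11 -> NB
Op 4: add NC@43 -> ring=[11:NB,34:NA,43:NC]
Op 5: remove NB -> ring=[34:NA,43:NC]
Op 6: remove NA -> ring=[43:NC]
Final route key 76: none >= 76, wrap to smallest pos 43 -> NC

Answer: NC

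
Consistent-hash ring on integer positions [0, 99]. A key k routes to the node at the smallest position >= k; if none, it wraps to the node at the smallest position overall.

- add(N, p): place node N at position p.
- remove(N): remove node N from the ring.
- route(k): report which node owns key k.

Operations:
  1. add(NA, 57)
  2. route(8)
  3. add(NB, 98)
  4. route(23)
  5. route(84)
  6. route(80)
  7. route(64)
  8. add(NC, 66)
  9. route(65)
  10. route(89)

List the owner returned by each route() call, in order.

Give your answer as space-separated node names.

Answer: NA NA NB NB NB NC NB

Derivation:
Op 1: add NA@57 -> ring=[57:NA]
Op 2: route key 8: smallest pos >= 8 is 57 -> NA
Op 3: add NB@98 -> ring=[57:NA,98:NB]
Op 4: route key 23: smallest pos >= 23 is 57 -> NA
Op 5: route key 84: smallest pos >= 84 is 98 -> NB
Op 6: route key 80: smallest pos >= 80 is 98 -> NB
Op 7: route key 64: smallest pos >= 64 is 98 -> NB
Op 8: add NC@66 -> ring=[57:NA,66:NC,98:NB]
Op 9: route key 65: smallest pos >= 65 is 66 -> NC
Op 10: route key 89: smallest pos >= 89 is 98 -> NB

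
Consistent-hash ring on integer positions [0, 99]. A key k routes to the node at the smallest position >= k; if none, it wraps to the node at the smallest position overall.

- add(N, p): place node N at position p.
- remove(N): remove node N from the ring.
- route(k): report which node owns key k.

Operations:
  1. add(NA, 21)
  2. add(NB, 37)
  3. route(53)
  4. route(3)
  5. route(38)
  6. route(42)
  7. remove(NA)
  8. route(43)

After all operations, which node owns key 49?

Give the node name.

Answer: NB

Derivation:
Op 1: add NA@21 -> ring=[21:NA]
Op 2: add NB@37 -> ring=[21:NA,37:NB]
Op 3: route key 53: none >= 53, wrap to smallest pos 21 -> NA
Op 4: route key 3: smallest pos >= 3 is 21 -> NA
Op 5: route key 38: none >= 38, wrap to smallest pos 21 -> NA
Op 6: route key 42: none >= 42, wrap to smallest pos 21 -> NA
Op 7: remove NA -> ring=[37:NB]
Op 8: route key 43: none >= 43, wrap to smallest pos 37 -> NB
Final route key 49: none >= 49, wrap to smallest pos 37 -> NB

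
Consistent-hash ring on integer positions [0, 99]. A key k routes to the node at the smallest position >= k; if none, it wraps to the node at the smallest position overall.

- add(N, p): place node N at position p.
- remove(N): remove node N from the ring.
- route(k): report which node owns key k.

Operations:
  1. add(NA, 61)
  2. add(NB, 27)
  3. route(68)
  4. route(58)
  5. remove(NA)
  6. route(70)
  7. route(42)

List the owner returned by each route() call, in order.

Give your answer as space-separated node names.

Answer: NB NA NB NB

Derivation:
Op 1: add NA@61 -> ring=[61:NA]
Op 2: add NB@27 -> ring=[27:NB,61:NA]
Op 3: route key 68: none >= 68, wrap to smallest pos 27 -> NB
Op 4: route key 58: smallest pos >= 58 is 61 -> NA
Op 5: remove NA -> ring=[27:NB]
Op 6: route key 70: none >= 70, wrap to smallest pos 27 -> NB
Op 7: route key 42: none >= 42, wrap to smallest pos 27 -> NB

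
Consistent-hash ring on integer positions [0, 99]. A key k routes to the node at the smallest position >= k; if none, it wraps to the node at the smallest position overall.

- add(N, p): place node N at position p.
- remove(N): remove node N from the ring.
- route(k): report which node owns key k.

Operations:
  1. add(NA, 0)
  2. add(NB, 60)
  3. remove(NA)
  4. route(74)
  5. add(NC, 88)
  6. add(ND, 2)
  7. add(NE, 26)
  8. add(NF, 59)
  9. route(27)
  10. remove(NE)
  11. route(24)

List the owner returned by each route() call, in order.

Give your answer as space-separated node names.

Answer: NB NF NF

Derivation:
Op 1: add NA@0 -> ring=[0:NA]
Op 2: add NB@60 -> ring=[0:NA,60:NB]
Op 3: remove NA -> ring=[60:NB]
Op 4: route key 74: none >= 74, wrap to smallest pos 60 -> NB
Op 5: add NC@88 -> ring=[60:NB,88:NC]
Op 6: add ND@2 -> ring=[2:ND,60:NB,88:NC]
Op 7: add NE@26 -> ring=[2:ND,26:NE,60:NB,88:NC]
Op 8: add NF@59 -> ring=[2:ND,26:NE,59:NF,60:NB,88:NC]
Op 9: route key 27: smallest pos >= 27 is 59 -> NF
Op 10: remove NE -> ring=[2:ND,59:NF,60:NB,88:NC]
Op 11: route key 24: smallest pos >= 24 is 59 -> NF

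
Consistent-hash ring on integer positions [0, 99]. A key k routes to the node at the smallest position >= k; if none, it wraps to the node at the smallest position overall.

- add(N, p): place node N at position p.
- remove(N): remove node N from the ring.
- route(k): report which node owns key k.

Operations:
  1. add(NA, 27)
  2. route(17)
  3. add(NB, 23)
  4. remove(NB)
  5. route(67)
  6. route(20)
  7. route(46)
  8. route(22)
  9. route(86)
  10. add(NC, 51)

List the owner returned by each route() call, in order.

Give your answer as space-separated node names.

Op 1: add NA@27 -> ring=[27:NA]
Op 2: route key 17: smallest pos >= 17 is 27 -> NA
Op 3: add NB@23 -> ring=[23:NB,27:NA]
Op 4: remove NB -> ring=[27:NA]
Op 5: route key 67: none >= 67, wrap to smallest pos 27 -> NA
Op 6: route key 20: smallest pos >= 20 is 27 -> NA
Op 7: route key 46: none >= 46, wrap to smallest pos 27 -> NA
Op 8: route key 22: smallest pos >= 22 is 27 -> NA
Op 9: route key 86: none >= 86, wrap to smallest pos 27 -> NA
Op 10: add NC@51 -> ring=[27:NA,51:NC]

Answer: NA NA NA NA NA NA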